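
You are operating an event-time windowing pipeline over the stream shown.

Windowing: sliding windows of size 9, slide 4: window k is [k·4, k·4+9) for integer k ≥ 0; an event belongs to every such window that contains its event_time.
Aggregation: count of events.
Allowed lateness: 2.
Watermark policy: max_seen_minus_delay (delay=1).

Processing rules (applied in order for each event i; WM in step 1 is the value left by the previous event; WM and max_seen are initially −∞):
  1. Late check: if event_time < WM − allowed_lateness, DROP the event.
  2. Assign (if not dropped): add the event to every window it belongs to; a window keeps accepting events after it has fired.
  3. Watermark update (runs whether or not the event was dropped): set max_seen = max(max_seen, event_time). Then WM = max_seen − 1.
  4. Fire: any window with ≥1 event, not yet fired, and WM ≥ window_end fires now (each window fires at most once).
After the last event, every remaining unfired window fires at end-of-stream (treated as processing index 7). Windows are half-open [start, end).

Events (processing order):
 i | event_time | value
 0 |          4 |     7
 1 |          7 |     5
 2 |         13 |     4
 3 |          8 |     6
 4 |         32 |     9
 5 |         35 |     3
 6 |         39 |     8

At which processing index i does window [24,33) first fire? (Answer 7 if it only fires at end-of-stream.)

5

i=0 t=4 v=7: → [4,13),[0,9); WM=3
i=1 t=7 v=5: → [4,13),[0,9); WM=6
i=2 t=13 v=4: → [12,21),[8,17); WM=12; [0,9) fires=2
i=3 t=8 v=6: DROP (t<12-2); WM=12
i=4 t=32 v=9: → [32,41),[28,37),[24,33); WM=31; [4,13) fires=2 [8,17) fires=1 [12,21) fires=1
i=5 t=35 v=3: → [32,41),[28,37); WM=34; [24,33) fires=1
i=6 t=39 v=8: → [36,45),[32,41); WM=38; [28,37) fires=2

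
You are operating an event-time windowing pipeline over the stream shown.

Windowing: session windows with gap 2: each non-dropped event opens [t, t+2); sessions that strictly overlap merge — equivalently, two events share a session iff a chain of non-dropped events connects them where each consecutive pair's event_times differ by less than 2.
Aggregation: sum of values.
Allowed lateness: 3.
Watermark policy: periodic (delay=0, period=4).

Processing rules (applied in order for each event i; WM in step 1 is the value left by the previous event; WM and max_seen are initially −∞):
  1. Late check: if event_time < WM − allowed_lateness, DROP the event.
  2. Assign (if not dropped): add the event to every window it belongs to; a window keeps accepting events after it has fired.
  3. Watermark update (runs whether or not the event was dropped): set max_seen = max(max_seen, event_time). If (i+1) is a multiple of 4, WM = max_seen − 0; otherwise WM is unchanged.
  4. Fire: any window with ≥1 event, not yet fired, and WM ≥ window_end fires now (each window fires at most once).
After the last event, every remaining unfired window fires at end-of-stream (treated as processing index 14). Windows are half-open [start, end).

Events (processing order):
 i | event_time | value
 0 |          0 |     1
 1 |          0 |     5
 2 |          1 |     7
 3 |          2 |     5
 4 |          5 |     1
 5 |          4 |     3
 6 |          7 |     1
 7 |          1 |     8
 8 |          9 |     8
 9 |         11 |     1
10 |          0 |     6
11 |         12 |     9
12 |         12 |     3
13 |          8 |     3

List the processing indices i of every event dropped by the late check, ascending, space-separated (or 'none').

10 13

i=0 t=0 v=1: → [0,2); WM=−∞
i=1 t=0 v=5: → [0,2); WM=−∞
i=2 t=1 v=7: → [0,3); WM=−∞
i=3 t=2 v=5: → [0,4); WM=2
i=4 t=5 v=1: → [5,7); WM=2
i=5 t=4 v=3: → [4,7); WM=2
i=6 t=7 v=1: → [7,9); WM=2
i=7 t=1 v=8: → [0,4); WM=7
i=8 t=9 v=8: → [9,11); WM=7
i=9 t=11 v=1: → [11,13); WM=7
i=10 t=0 v=6: DROP (t<7-3); WM=7
i=11 t=12 v=9: → [11,14); WM=12
i=12 t=12 v=3: → [11,14); WM=12
i=13 t=8 v=3: DROP (t<12-3); WM=12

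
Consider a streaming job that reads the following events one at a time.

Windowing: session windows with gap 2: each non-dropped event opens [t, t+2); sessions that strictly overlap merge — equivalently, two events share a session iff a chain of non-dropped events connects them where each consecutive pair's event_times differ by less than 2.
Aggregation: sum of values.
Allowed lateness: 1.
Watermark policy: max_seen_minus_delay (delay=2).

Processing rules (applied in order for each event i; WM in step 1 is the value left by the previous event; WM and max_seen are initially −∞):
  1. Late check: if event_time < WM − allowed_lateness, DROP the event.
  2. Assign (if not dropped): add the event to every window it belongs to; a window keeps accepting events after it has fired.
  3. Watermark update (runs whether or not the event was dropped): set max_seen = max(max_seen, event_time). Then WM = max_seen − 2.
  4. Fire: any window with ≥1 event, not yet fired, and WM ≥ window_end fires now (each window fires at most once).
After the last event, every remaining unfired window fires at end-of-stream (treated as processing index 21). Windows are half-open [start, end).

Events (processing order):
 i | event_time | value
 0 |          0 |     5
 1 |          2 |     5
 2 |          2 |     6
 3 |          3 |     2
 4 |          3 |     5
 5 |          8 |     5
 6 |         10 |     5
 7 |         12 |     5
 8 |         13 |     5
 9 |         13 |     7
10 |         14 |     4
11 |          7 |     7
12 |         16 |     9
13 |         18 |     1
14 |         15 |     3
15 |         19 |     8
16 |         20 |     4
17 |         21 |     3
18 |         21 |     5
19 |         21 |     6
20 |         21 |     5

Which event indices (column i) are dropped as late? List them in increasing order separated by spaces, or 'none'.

11

i=0 t=0 v=5: → [0,2); WM=-2
i=1 t=2 v=5: → [2,4); WM=0
i=2 t=2 v=6: → [2,4); WM=0
i=3 t=3 v=2: → [2,5); WM=1
i=4 t=3 v=5: → [2,5); WM=1
i=5 t=8 v=5: → [8,10); WM=6
i=6 t=10 v=5: → [10,12); WM=8
i=7 t=12 v=5: → [12,14); WM=10
i=8 t=13 v=5: → [12,15); WM=11
i=9 t=13 v=7: → [12,15); WM=11
i=10 t=14 v=4: → [12,16); WM=12
i=11 t=7 v=7: DROP (t<12-1); WM=12
i=12 t=16 v=9: → [16,18); WM=14
i=13 t=18 v=1: → [18,20); WM=16
i=14 t=15 v=3: → [12,18); WM=16
i=15 t=19 v=8: → [18,21); WM=17
i=16 t=20 v=4: → [18,22); WM=18
i=17 t=21 v=3: → [18,23); WM=19
i=18 t=21 v=5: → [18,23); WM=19
i=19 t=21 v=6: → [18,23); WM=19
i=20 t=21 v=5: → [18,23); WM=19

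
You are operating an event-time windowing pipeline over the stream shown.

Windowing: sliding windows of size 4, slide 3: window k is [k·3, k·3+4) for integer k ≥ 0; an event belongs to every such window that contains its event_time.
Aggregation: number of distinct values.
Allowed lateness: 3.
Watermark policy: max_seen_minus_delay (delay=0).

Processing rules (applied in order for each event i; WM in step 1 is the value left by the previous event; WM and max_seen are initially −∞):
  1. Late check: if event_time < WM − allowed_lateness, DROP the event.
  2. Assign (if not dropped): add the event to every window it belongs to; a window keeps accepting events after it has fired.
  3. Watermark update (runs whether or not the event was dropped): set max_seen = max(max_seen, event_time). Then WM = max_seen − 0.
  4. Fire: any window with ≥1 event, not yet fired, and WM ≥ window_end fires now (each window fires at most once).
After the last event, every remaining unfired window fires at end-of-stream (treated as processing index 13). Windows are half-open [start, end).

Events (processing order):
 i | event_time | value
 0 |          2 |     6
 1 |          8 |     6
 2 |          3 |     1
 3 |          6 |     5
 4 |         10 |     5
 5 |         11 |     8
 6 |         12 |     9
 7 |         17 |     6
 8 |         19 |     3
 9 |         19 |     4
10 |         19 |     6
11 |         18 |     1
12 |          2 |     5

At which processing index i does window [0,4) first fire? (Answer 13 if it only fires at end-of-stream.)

i=0 t=2 v=6: → [0,4); WM=2
i=1 t=8 v=6: → [6,10); WM=8; [0,4) fires=1
i=2 t=3 v=1: DROP (t<8-3); WM=8
i=3 t=6 v=5: → [6,10),[3,7); WM=8; [3,7) fires=1
i=4 t=10 v=5: → [9,13); WM=10; [6,10) fires=2
i=5 t=11 v=8: → [9,13); WM=11
i=6 t=12 v=9: → [12,16),[9,13); WM=12
i=7 t=17 v=6: → [15,19); WM=17; [9,13) fires=3 [12,16) fires=1
i=8 t=19 v=3: → [18,22); WM=19; [15,19) fires=1
i=9 t=19 v=4: → [18,22); WM=19
i=10 t=19 v=6: → [18,22); WM=19
i=11 t=18 v=1: → [18,22),[15,19); WM=19
i=12 t=2 v=5: DROP (t<19-3); WM=19

1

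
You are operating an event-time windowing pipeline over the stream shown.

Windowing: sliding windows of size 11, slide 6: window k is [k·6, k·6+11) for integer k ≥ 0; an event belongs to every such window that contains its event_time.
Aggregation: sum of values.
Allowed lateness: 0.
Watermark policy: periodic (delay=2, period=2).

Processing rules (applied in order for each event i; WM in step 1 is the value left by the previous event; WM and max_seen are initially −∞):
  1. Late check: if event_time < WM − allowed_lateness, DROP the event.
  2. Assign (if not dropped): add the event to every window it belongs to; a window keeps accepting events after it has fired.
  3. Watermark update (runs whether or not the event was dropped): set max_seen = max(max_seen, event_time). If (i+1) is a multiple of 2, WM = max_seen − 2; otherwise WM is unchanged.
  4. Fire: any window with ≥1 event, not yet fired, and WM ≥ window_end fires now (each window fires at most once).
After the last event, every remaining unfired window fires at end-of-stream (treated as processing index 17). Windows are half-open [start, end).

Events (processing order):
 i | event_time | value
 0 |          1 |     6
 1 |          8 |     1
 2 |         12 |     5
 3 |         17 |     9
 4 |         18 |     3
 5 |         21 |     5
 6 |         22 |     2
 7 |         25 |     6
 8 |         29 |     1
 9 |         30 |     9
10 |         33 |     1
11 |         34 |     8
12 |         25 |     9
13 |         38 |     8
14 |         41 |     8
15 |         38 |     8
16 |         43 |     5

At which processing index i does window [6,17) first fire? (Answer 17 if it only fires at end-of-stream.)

5

i=0 t=1 v=6: → [0,11); WM=−∞
i=1 t=8 v=1: → [6,17),[0,11); WM=6
i=2 t=12 v=5: → [12,23),[6,17); WM=6
i=3 t=17 v=9: → [12,23); WM=15; [0,11) fires=7
i=4 t=18 v=3: → [18,29),[12,23); WM=15
i=5 t=21 v=5: → [18,29),[12,23); WM=19; [6,17) fires=6
i=6 t=22 v=2: → [18,29),[12,23); WM=19
i=7 t=25 v=6: → [24,35),[18,29); WM=23; [12,23) fires=24
i=8 t=29 v=1: → [24,35); WM=23
i=9 t=30 v=9: → [30,41),[24,35); WM=28
i=10 t=33 v=1: → [30,41),[24,35); WM=28
i=11 t=34 v=8: → [30,41),[24,35); WM=32; [18,29) fires=16
i=12 t=25 v=9: DROP (t<32-0); WM=32
i=13 t=38 v=8: → [36,47),[30,41); WM=36; [24,35) fires=25
i=14 t=41 v=8: → [36,47); WM=36
i=15 t=38 v=8: → [36,47),[30,41); WM=39
i=16 t=43 v=5: → [42,53),[36,47); WM=39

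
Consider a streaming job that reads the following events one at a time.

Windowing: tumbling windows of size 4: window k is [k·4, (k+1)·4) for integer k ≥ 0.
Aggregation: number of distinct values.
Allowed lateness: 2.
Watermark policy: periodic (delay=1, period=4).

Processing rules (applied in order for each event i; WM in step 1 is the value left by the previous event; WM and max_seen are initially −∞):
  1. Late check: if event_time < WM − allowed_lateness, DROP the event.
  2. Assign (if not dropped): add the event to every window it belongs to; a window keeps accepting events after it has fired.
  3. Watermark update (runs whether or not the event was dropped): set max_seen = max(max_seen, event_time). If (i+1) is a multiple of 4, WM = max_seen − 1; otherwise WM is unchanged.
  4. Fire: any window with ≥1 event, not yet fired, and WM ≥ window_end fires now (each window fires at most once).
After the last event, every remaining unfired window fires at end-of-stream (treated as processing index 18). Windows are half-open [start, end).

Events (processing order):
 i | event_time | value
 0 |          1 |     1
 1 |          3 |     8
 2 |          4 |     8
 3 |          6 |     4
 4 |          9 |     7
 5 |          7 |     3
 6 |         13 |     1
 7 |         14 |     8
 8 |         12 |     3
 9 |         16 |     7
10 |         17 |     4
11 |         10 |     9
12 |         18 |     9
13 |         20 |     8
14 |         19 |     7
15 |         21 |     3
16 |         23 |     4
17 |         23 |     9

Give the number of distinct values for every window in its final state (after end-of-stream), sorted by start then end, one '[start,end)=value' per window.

i=0 t=1 v=1: → [0,4); WM=−∞
i=1 t=3 v=8: → [0,4); WM=−∞
i=2 t=4 v=8: → [4,8); WM=−∞
i=3 t=6 v=4: → [4,8); WM=5; [0,4) fires=2
i=4 t=9 v=7: → [8,12); WM=5
i=5 t=7 v=3: → [4,8); WM=5
i=6 t=13 v=1: → [12,16); WM=5
i=7 t=14 v=8: → [12,16); WM=13; [4,8) fires=3 [8,12) fires=1
i=8 t=12 v=3: → [12,16); WM=13
i=9 t=16 v=7: → [16,20); WM=13
i=10 t=17 v=4: → [16,20); WM=13
i=11 t=10 v=9: DROP (t<13-2); WM=16; [12,16) fires=3
i=12 t=18 v=9: → [16,20); WM=16
i=13 t=20 v=8: → [20,24); WM=16
i=14 t=19 v=7: → [16,20); WM=16
i=15 t=21 v=3: → [20,24); WM=20; [16,20) fires=3
i=16 t=23 v=4: → [20,24); WM=20
i=17 t=23 v=9: → [20,24); WM=20

[0,4)=2 [4,8)=3 [8,12)=1 [12,16)=3 [16,20)=3 [20,24)=4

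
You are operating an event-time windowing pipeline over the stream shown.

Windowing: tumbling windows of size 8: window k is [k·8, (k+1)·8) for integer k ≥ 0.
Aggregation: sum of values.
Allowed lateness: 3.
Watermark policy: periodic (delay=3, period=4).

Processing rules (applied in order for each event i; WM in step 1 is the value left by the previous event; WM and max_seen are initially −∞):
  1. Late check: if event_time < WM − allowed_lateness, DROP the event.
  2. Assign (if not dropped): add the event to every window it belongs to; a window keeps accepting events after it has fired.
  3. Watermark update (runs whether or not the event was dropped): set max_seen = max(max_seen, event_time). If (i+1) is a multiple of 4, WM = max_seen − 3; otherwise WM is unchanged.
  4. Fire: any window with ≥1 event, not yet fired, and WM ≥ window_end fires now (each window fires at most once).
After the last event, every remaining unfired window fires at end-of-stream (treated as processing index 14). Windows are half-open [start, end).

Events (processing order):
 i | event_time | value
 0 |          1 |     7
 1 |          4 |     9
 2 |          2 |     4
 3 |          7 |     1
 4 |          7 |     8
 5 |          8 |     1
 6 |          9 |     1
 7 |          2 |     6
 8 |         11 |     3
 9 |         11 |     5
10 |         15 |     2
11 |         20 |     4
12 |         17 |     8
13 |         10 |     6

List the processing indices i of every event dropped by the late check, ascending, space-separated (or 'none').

i=0 t=1 v=7: → [0,8); WM=−∞
i=1 t=4 v=9: → [0,8); WM=−∞
i=2 t=2 v=4: → [0,8); WM=−∞
i=3 t=7 v=1: → [0,8); WM=4
i=4 t=7 v=8: → [0,8); WM=4
i=5 t=8 v=1: → [8,16); WM=4
i=6 t=9 v=1: → [8,16); WM=4
i=7 t=2 v=6: → [0,8); WM=6
i=8 t=11 v=3: → [8,16); WM=6
i=9 t=11 v=5: → [8,16); WM=6
i=10 t=15 v=2: → [8,16); WM=6
i=11 t=20 v=4: → [16,24); WM=17; [0,8) fires=35 [8,16) fires=12
i=12 t=17 v=8: → [16,24); WM=17
i=13 t=10 v=6: DROP (t<17-3); WM=17

13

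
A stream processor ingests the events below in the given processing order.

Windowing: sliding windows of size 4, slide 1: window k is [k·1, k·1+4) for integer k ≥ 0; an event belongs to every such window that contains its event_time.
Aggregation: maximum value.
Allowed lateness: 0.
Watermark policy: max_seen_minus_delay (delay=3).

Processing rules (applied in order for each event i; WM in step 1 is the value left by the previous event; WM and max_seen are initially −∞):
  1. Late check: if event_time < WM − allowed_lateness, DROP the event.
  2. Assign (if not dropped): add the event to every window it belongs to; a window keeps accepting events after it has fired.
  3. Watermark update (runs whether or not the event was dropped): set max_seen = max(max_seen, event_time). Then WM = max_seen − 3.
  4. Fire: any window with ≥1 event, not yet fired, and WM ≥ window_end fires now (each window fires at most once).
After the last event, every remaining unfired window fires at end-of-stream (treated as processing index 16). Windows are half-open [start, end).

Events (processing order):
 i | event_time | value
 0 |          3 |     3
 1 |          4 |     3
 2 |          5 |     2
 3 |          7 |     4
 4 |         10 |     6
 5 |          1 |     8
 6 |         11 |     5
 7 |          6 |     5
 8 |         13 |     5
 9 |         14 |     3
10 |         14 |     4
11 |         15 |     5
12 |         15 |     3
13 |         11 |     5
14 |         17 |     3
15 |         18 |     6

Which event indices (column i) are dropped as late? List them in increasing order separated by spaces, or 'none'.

5 7 13

i=0 t=3 v=3: → [3,7),[2,6),[1,5),[0,4); WM=0
i=1 t=4 v=3: → [4,8),[3,7),[2,6),[1,5); WM=1
i=2 t=5 v=2: → [5,9),[4,8),[3,7),[2,6); WM=2
i=3 t=7 v=4: → [7,11),[6,10),[5,9),[4,8); WM=4; [0,4) fires=3
i=4 t=10 v=6: → [10,14),[9,13),[8,12),[7,11); WM=7; [1,5) fires=3 [2,6) fires=3 [3,7) fires=3
i=5 t=1 v=8: DROP (t<7-0); WM=7
i=6 t=11 v=5: → [11,15),[10,14),[9,13),[8,12); WM=8; [4,8) fires=4
i=7 t=6 v=5: DROP (t<8-0); WM=8
i=8 t=13 v=5: → [13,17),[12,16),[11,15),[10,14); WM=10; [5,9) fires=4 [6,10) fires=4
i=9 t=14 v=3: → [14,18),[13,17),[12,16),[11,15); WM=11; [7,11) fires=6
i=10 t=14 v=4: → [14,18),[13,17),[12,16),[11,15); WM=11
i=11 t=15 v=5: → [15,19),[14,18),[13,17),[12,16); WM=12; [8,12) fires=6
i=12 t=15 v=3: → [15,19),[14,18),[13,17),[12,16); WM=12
i=13 t=11 v=5: DROP (t<12-0); WM=12
i=14 t=17 v=3: → [17,21),[16,20),[15,19),[14,18); WM=14; [9,13) fires=6 [10,14) fires=6
i=15 t=18 v=6: → [18,22),[17,21),[16,20),[15,19); WM=15; [11,15) fires=5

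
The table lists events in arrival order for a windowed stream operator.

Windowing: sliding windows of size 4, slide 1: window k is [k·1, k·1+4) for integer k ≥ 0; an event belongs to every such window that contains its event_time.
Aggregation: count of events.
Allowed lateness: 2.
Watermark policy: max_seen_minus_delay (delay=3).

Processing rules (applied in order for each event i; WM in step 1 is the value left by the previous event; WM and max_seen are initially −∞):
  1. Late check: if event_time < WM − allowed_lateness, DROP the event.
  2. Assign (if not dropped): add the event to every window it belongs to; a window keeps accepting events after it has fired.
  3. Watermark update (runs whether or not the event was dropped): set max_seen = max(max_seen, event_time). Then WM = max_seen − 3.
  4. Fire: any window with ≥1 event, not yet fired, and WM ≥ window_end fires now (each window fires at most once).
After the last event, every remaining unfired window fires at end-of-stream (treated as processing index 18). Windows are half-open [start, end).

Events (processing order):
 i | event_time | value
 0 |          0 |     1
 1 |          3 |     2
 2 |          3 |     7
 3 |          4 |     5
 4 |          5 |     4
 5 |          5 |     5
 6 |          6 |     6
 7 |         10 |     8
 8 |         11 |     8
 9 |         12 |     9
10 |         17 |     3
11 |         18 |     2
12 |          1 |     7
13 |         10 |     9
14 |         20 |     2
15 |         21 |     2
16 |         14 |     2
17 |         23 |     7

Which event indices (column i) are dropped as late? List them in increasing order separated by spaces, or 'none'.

12 13 16

i=0 t=0 v=1: → [0,4); WM=-3
i=1 t=3 v=2: → [3,7),[2,6),[1,5),[0,4); WM=0
i=2 t=3 v=7: → [3,7),[2,6),[1,5),[0,4); WM=0
i=3 t=4 v=5: → [4,8),[3,7),[2,6),[1,5); WM=1
i=4 t=5 v=4: → [5,9),[4,8),[3,7),[2,6); WM=2
i=5 t=5 v=5: → [5,9),[4,8),[3,7),[2,6); WM=2
i=6 t=6 v=6: → [6,10),[5,9),[4,8),[3,7); WM=3
i=7 t=10 v=8: → [10,14),[9,13),[8,12),[7,11); WM=7; [0,4) fires=3 [1,5) fires=3 [2,6) fires=5 [3,7) fires=6
i=8 t=11 v=8: → [11,15),[10,14),[9,13),[8,12); WM=8; [4,8) fires=4
i=9 t=12 v=9: → [12,16),[11,15),[10,14),[9,13); WM=9; [5,9) fires=3
i=10 t=17 v=3: → [17,21),[16,20),[15,19),[14,18); WM=14; [6,10) fires=1 [7,11) fires=1 [8,12) fires=2 [9,13) fires=3 [10,14) fires=3
i=11 t=18 v=2: → [18,22),[17,21),[16,20),[15,19); WM=15; [11,15) fires=2
i=12 t=1 v=7: DROP (t<15-2); WM=15
i=13 t=10 v=9: DROP (t<15-2); WM=15
i=14 t=20 v=2: → [20,24),[19,23),[18,22),[17,21); WM=17; [12,16) fires=1
i=15 t=21 v=2: → [21,25),[20,24),[19,23),[18,22); WM=18; [14,18) fires=1
i=16 t=14 v=2: DROP (t<18-2); WM=18
i=17 t=23 v=7: → [23,27),[22,26),[21,25),[20,24); WM=20; [15,19) fires=2 [16,20) fires=2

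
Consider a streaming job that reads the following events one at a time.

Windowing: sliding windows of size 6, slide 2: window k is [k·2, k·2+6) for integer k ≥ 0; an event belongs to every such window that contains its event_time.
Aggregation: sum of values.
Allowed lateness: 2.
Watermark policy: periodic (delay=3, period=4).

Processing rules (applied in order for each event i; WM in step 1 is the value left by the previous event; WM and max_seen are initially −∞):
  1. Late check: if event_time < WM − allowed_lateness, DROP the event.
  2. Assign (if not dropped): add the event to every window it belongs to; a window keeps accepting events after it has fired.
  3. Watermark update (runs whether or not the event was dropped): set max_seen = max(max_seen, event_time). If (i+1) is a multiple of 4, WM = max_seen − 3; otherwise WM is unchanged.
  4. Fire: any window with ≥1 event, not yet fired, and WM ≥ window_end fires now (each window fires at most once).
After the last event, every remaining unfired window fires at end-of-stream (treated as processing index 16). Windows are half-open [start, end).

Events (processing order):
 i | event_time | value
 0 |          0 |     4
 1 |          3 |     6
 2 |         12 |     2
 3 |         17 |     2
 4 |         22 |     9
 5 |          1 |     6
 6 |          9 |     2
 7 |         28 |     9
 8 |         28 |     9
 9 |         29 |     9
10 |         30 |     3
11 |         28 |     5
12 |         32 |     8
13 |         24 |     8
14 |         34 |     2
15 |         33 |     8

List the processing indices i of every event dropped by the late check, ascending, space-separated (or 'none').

5 6 13

i=0 t=0 v=4: → [0,6); WM=−∞
i=1 t=3 v=6: → [2,8),[0,6); WM=−∞
i=2 t=12 v=2: → [12,18),[10,16),[8,14); WM=−∞
i=3 t=17 v=2: → [16,22),[14,20),[12,18); WM=14; [0,6) fires=10 [2,8) fires=6 [8,14) fires=2
i=4 t=22 v=9: → [22,28),[20,26),[18,24); WM=14
i=5 t=1 v=6: DROP (t<14-2); WM=14
i=6 t=9 v=2: DROP (t<14-2); WM=14
i=7 t=28 v=9: → [28,34),[26,32),[24,30); WM=25; [10,16) fires=2 [12,18) fires=4 [14,20) fires=2 [16,22) fires=2 [18,24) fires=9
i=8 t=28 v=9: → [28,34),[26,32),[24,30); WM=25
i=9 t=29 v=9: → [28,34),[26,32),[24,30); WM=25
i=10 t=30 v=3: → [30,36),[28,34),[26,32); WM=25
i=11 t=28 v=5: → [28,34),[26,32),[24,30); WM=27; [20,26) fires=9
i=12 t=32 v=8: → [32,38),[30,36),[28,34); WM=27
i=13 t=24 v=8: DROP (t<27-2); WM=27
i=14 t=34 v=2: → [34,40),[32,38),[30,36); WM=27
i=15 t=33 v=8: → [32,38),[30,36),[28,34); WM=31; [22,28) fires=9 [24,30) fires=32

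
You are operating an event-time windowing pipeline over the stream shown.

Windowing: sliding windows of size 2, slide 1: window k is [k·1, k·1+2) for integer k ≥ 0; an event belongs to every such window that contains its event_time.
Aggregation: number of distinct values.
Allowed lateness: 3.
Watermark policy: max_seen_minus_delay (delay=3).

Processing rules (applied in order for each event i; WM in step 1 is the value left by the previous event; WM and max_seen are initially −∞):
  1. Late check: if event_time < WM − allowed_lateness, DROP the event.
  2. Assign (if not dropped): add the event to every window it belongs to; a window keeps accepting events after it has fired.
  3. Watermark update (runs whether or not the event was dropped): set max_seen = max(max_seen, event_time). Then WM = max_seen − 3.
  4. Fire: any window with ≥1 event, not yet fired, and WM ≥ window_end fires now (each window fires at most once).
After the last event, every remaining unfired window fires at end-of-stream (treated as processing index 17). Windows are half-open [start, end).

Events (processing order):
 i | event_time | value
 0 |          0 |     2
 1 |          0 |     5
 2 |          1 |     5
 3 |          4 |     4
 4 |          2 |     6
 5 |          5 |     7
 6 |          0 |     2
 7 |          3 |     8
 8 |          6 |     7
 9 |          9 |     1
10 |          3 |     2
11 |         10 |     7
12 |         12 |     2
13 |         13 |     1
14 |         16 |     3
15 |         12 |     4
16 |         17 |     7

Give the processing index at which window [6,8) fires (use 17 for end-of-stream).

12

i=0 t=0 v=2: → [0,2); WM=-3
i=1 t=0 v=5: → [0,2); WM=-3
i=2 t=1 v=5: → [1,3),[0,2); WM=-2
i=3 t=4 v=4: → [4,6),[3,5); WM=1
i=4 t=2 v=6: → [2,4),[1,3); WM=1
i=5 t=5 v=7: → [5,7),[4,6); WM=2; [0,2) fires=2
i=6 t=0 v=2: → [0,2); WM=2
i=7 t=3 v=8: → [3,5),[2,4); WM=2
i=8 t=6 v=7: → [6,8),[5,7); WM=3; [1,3) fires=2
i=9 t=9 v=1: → [9,11),[8,10); WM=6; [2,4) fires=2 [3,5) fires=2 [4,6) fires=2
i=10 t=3 v=2: → [3,5),[2,4); WM=6
i=11 t=10 v=7: → [10,12),[9,11); WM=7; [5,7) fires=1
i=12 t=12 v=2: → [12,14),[11,13); WM=9; [6,8) fires=1
i=13 t=13 v=1: → [13,15),[12,14); WM=10; [8,10) fires=1
i=14 t=16 v=3: → [16,18),[15,17); WM=13; [9,11) fires=2 [10,12) fires=1 [11,13) fires=1
i=15 t=12 v=4: → [12,14),[11,13); WM=13
i=16 t=17 v=7: → [17,19),[16,18); WM=14; [12,14) fires=3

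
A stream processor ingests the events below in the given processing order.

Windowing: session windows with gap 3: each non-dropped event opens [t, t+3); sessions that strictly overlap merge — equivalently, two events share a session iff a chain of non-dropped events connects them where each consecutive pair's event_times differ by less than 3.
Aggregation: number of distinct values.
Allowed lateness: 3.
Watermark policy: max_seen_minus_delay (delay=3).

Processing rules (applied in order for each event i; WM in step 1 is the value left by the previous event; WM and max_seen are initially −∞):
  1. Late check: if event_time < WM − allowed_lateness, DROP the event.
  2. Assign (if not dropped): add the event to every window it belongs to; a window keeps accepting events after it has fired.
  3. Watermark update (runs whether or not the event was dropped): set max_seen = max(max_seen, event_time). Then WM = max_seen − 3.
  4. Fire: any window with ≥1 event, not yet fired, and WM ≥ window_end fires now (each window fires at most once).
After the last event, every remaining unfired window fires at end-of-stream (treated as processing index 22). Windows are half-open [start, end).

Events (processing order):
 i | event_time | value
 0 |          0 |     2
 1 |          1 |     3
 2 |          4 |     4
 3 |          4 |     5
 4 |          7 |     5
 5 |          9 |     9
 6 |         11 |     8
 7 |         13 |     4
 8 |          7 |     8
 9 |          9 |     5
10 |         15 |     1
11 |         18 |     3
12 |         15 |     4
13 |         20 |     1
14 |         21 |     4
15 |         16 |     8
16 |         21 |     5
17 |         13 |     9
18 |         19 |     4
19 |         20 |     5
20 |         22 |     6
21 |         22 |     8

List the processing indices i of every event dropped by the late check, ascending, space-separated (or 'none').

i=0 t=0 v=2: → [0,3); WM=-3
i=1 t=1 v=3: → [0,4); WM=-2
i=2 t=4 v=4: → [4,7); WM=1
i=3 t=4 v=5: → [4,7); WM=1
i=4 t=7 v=5: → [7,10); WM=4
i=5 t=9 v=9: → [7,12); WM=6
i=6 t=11 v=8: → [7,14); WM=8
i=7 t=13 v=4: → [7,16); WM=10
i=8 t=7 v=8: → [7,16); WM=10
i=9 t=9 v=5: → [7,16); WM=10
i=10 t=15 v=1: → [7,18); WM=12
i=11 t=18 v=3: → [18,21); WM=15
i=12 t=15 v=4: → [7,18); WM=15
i=13 t=20 v=1: → [18,23); WM=17
i=14 t=21 v=4: → [18,24); WM=18
i=15 t=16 v=8: → [7,24); WM=18
i=16 t=21 v=5: → [7,24); WM=18
i=17 t=13 v=9: DROP (t<18-3); WM=18
i=18 t=19 v=4: → [7,24); WM=18
i=19 t=20 v=5: → [7,24); WM=18
i=20 t=22 v=6: → [7,25); WM=19
i=21 t=22 v=8: → [7,25); WM=19

17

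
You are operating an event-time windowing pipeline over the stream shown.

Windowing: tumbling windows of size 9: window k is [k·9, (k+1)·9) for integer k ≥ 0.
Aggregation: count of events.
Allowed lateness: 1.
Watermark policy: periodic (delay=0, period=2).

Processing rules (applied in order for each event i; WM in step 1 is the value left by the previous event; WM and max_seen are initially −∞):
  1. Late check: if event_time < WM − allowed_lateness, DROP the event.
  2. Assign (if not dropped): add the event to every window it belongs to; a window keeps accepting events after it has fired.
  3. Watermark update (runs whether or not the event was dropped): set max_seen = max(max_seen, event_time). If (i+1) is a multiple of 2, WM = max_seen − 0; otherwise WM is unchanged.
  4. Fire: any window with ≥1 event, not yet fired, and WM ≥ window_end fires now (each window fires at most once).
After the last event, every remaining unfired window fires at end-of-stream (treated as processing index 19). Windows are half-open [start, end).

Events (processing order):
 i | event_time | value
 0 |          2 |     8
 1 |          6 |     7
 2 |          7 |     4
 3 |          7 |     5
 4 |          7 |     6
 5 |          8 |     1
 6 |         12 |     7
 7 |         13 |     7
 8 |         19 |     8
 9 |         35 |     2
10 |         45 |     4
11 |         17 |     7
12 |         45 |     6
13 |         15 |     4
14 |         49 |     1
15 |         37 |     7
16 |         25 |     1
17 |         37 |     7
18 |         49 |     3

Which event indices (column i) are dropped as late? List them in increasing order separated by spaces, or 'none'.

i=0 t=2 v=8: → [0,9); WM=−∞
i=1 t=6 v=7: → [0,9); WM=6
i=2 t=7 v=4: → [0,9); WM=6
i=3 t=7 v=5: → [0,9); WM=7
i=4 t=7 v=6: → [0,9); WM=7
i=5 t=8 v=1: → [0,9); WM=8
i=6 t=12 v=7: → [9,18); WM=8
i=7 t=13 v=7: → [9,18); WM=13; [0,9) fires=6
i=8 t=19 v=8: → [18,27); WM=13
i=9 t=35 v=2: → [27,36); WM=35; [9,18) fires=2 [18,27) fires=1
i=10 t=45 v=4: → [45,54); WM=35
i=11 t=17 v=7: DROP (t<35-1); WM=45; [27,36) fires=1
i=12 t=45 v=6: → [45,54); WM=45
i=13 t=15 v=4: DROP (t<45-1); WM=45
i=14 t=49 v=1: → [45,54); WM=45
i=15 t=37 v=7: DROP (t<45-1); WM=49
i=16 t=25 v=1: DROP (t<49-1); WM=49
i=17 t=37 v=7: DROP (t<49-1); WM=49
i=18 t=49 v=3: → [45,54); WM=49

11 13 15 16 17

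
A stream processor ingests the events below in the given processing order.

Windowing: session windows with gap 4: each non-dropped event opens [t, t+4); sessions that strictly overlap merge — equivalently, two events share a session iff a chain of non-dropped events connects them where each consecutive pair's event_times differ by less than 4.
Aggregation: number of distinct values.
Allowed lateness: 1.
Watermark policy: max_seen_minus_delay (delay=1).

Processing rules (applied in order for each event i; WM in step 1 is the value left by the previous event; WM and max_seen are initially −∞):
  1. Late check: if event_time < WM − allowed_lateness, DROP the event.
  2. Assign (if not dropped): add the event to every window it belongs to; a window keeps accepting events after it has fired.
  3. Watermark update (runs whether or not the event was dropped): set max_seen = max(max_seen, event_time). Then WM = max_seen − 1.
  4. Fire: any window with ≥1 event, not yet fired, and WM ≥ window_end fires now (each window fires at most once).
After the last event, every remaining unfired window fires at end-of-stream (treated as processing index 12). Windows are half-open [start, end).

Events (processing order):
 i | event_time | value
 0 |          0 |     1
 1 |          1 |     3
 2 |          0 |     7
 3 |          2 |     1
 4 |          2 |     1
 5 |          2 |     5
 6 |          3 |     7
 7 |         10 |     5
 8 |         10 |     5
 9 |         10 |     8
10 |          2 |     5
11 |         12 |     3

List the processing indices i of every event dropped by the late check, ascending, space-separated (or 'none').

i=0 t=0 v=1: → [0,4); WM=-1
i=1 t=1 v=3: → [0,5); WM=0
i=2 t=0 v=7: → [0,5); WM=0
i=3 t=2 v=1: → [0,6); WM=1
i=4 t=2 v=1: → [0,6); WM=1
i=5 t=2 v=5: → [0,6); WM=1
i=6 t=3 v=7: → [0,7); WM=2
i=7 t=10 v=5: → [10,14); WM=9
i=8 t=10 v=5: → [10,14); WM=9
i=9 t=10 v=8: → [10,14); WM=9
i=10 t=2 v=5: DROP (t<9-1); WM=9
i=11 t=12 v=3: → [10,16); WM=11

10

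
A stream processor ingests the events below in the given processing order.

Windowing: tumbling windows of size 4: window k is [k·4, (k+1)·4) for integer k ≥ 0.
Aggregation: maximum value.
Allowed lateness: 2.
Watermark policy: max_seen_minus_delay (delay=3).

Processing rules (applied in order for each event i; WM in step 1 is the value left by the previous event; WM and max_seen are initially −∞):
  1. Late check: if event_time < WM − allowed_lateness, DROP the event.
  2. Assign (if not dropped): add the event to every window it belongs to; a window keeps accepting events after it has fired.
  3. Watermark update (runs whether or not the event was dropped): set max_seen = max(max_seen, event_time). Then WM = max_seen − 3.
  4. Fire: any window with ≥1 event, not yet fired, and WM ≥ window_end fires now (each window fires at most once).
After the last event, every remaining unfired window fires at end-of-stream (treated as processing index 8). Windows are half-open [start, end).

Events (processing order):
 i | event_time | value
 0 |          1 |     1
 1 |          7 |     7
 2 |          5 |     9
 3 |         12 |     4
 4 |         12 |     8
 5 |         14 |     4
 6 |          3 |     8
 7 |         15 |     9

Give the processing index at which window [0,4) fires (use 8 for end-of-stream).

1

i=0 t=1 v=1: → [0,4); WM=-2
i=1 t=7 v=7: → [4,8); WM=4; [0,4) fires=1
i=2 t=5 v=9: → [4,8); WM=4
i=3 t=12 v=4: → [12,16); WM=9; [4,8) fires=9
i=4 t=12 v=8: → [12,16); WM=9
i=5 t=14 v=4: → [12,16); WM=11
i=6 t=3 v=8: DROP (t<11-2); WM=11
i=7 t=15 v=9: → [12,16); WM=12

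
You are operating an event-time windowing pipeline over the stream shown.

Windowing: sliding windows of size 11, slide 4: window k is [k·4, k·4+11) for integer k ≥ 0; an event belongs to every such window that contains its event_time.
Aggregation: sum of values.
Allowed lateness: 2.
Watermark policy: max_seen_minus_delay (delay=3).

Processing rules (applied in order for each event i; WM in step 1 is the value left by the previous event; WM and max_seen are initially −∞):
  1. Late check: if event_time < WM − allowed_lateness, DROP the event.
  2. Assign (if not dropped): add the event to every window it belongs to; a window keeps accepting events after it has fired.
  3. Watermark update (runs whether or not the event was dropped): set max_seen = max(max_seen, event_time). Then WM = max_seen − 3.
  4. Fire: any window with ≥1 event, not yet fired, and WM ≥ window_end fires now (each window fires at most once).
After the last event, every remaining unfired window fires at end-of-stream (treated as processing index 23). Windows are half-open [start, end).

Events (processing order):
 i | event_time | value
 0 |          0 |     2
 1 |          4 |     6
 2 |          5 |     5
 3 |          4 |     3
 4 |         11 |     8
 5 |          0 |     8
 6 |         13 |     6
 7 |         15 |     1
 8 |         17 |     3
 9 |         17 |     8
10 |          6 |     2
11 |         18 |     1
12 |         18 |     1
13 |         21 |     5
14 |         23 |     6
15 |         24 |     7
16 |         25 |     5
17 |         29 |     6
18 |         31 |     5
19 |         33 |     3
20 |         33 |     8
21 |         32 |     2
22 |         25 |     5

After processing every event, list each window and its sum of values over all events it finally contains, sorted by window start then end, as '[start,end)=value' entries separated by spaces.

i=0 t=0 v=2: → [0,11); WM=-3
i=1 t=4 v=6: → [4,15),[0,11); WM=1
i=2 t=5 v=5: → [4,15),[0,11); WM=2
i=3 t=4 v=3: → [4,15),[0,11); WM=2
i=4 t=11 v=8: → [8,19),[4,15); WM=8
i=5 t=0 v=8: DROP (t<8-2); WM=8
i=6 t=13 v=6: → [12,23),[8,19),[4,15); WM=10
i=7 t=15 v=1: → [12,23),[8,19); WM=12; [0,11) fires=16
i=8 t=17 v=3: → [16,27),[12,23),[8,19); WM=14
i=9 t=17 v=8: → [16,27),[12,23),[8,19); WM=14
i=10 t=6 v=2: DROP (t<14-2); WM=14
i=11 t=18 v=1: → [16,27),[12,23),[8,19); WM=15; [4,15) fires=28
i=12 t=18 v=1: → [16,27),[12,23),[8,19); WM=15
i=13 t=21 v=5: → [20,31),[16,27),[12,23); WM=18
i=14 t=23 v=6: → [20,31),[16,27); WM=20; [8,19) fires=28
i=15 t=24 v=7: → [24,35),[20,31),[16,27); WM=21
i=16 t=25 v=5: → [24,35),[20,31),[16,27); WM=22
i=17 t=29 v=6: → [28,39),[24,35),[20,31); WM=26; [12,23) fires=25
i=18 t=31 v=5: → [28,39),[24,35); WM=28; [16,27) fires=36
i=19 t=33 v=3: → [32,43),[28,39),[24,35); WM=30
i=20 t=33 v=8: → [32,43),[28,39),[24,35); WM=30
i=21 t=32 v=2: → [32,43),[28,39),[24,35); WM=30
i=22 t=25 v=5: DROP (t<30-2); WM=30

[0,11)=16 [4,15)=28 [8,19)=28 [12,23)=25 [16,27)=36 [20,31)=29 [24,35)=36 [28,39)=24 [32,43)=13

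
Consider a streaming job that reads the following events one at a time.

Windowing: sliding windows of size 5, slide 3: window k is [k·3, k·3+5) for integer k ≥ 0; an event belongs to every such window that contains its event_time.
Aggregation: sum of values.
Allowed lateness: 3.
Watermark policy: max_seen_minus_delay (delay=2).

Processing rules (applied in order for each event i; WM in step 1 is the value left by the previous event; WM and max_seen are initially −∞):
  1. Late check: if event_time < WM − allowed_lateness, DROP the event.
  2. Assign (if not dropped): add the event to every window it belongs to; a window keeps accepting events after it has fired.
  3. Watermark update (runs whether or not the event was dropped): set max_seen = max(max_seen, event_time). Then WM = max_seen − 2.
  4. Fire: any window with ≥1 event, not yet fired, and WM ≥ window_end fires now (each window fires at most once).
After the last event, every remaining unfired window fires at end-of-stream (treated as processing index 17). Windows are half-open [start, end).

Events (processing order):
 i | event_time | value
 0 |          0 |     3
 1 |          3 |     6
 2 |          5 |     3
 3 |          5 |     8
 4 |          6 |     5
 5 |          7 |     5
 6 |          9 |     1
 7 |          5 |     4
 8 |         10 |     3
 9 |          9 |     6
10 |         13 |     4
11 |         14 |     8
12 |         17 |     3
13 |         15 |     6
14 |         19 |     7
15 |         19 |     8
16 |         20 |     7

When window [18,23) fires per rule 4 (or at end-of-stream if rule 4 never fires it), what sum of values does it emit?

i=0 t=0 v=3: → [0,5); WM=-2
i=1 t=3 v=6: → [3,8),[0,5); WM=1
i=2 t=5 v=3: → [3,8); WM=3
i=3 t=5 v=8: → [3,8); WM=3
i=4 t=6 v=5: → [6,11),[3,8); WM=4
i=5 t=7 v=5: → [6,11),[3,8); WM=5; [0,5) fires=9
i=6 t=9 v=1: → [9,14),[6,11); WM=7
i=7 t=5 v=4: → [3,8); WM=7
i=8 t=10 v=3: → [9,14),[6,11); WM=8; [3,8) fires=31
i=9 t=9 v=6: → [9,14),[6,11); WM=8
i=10 t=13 v=4: → [12,17),[9,14); WM=11; [6,11) fires=20
i=11 t=14 v=8: → [12,17); WM=12
i=12 t=17 v=3: → [15,20); WM=15; [9,14) fires=14
i=13 t=15 v=6: → [15,20),[12,17); WM=15
i=14 t=19 v=7: → [18,23),[15,20); WM=17; [12,17) fires=18
i=15 t=19 v=8: → [18,23),[15,20); WM=17
i=16 t=20 v=7: → [18,23); WM=18

22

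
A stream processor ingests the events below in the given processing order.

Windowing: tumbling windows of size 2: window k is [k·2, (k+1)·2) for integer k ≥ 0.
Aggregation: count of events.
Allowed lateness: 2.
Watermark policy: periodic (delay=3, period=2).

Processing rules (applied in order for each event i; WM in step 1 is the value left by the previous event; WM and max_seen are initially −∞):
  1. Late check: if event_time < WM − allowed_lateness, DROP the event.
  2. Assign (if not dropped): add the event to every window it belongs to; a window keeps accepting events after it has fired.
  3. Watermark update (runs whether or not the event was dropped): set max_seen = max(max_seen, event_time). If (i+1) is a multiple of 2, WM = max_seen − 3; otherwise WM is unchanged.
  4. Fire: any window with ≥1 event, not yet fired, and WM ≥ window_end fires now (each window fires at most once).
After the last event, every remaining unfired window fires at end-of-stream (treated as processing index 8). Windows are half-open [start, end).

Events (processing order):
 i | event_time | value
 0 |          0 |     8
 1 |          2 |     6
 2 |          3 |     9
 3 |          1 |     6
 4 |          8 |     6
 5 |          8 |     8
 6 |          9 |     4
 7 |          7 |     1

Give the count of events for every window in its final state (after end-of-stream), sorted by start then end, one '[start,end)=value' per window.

[0,2)=2 [2,4)=2 [6,8)=1 [8,10)=3

i=0 t=0 v=8: → [0,2); WM=−∞
i=1 t=2 v=6: → [2,4); WM=-1
i=2 t=3 v=9: → [2,4); WM=-1
i=3 t=1 v=6: → [0,2); WM=0
i=4 t=8 v=6: → [8,10); WM=0
i=5 t=8 v=8: → [8,10); WM=5; [0,2) fires=2 [2,4) fires=2
i=6 t=9 v=4: → [8,10); WM=5
i=7 t=7 v=1: → [6,8); WM=6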